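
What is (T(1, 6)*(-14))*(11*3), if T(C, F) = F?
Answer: -2772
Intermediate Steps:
(T(1, 6)*(-14))*(11*3) = (6*(-14))*(11*3) = -84*33 = -2772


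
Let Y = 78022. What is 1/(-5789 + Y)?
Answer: 1/72233 ≈ 1.3844e-5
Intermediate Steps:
1/(-5789 + Y) = 1/(-5789 + 78022) = 1/72233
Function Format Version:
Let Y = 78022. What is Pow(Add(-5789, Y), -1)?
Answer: Rational(1, 72233) ≈ 1.3844e-5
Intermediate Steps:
Pow(Add(-5789, Y), -1) = Pow(Add(-5789, 78022), -1) = Pow(72233, -1) = Rational(1, 72233)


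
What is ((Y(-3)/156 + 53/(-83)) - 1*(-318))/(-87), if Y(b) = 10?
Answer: -2055013/563238 ≈ -3.6486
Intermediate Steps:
((Y(-3)/156 + 53/(-83)) - 1*(-318))/(-87) = ((10/156 + 53/(-83)) - 1*(-318))/(-87) = ((10*(1/156) + 53*(-1/83)) + 318)*(-1/87) = ((5/78 - 53/83) + 318)*(-1/87) = (-3719/6474 + 318)*(-1/87) = (2055013/6474)*(-1/87) = -2055013/563238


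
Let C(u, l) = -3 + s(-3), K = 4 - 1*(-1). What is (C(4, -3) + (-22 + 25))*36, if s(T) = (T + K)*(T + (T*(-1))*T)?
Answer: -864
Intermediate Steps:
K = 5 (K = 4 + 1 = 5)
s(T) = (5 + T)*(T - T²) (s(T) = (T + 5)*(T + (T*(-1))*T) = (5 + T)*(T + (-T)*T) = (5 + T)*(T - T²))
C(u, l) = -27 (C(u, l) = -3 - 3*(5 - 1*(-3)² - 4*(-3)) = -3 - 3*(5 - 1*9 + 12) = -3 - 3*(5 - 9 + 12) = -3 - 3*8 = -3 - 24 = -27)
(C(4, -3) + (-22 + 25))*36 = (-27 + (-22 + 25))*36 = (-27 + 3)*36 = -24*36 = -864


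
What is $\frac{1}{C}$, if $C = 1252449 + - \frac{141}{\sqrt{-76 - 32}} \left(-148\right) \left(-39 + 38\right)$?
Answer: $\frac{3757347}{4705897589287} - \frac{3478 i \sqrt{3}}{4705897589287} \approx 7.9843 \cdot 10^{-7} - 1.2801 \cdot 10^{-9} i$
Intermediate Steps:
$C = 1252449 + \frac{3478 i \sqrt{3}}{3}$ ($C = 1252449 + - \frac{141}{\sqrt{-108}} \left(-148\right) \left(-1\right) = 1252449 + - \frac{141}{6 i \sqrt{3}} \left(-148\right) \left(-1\right) = 1252449 + - 141 \left(- \frac{i \sqrt{3}}{18}\right) \left(-148\right) \left(-1\right) = 1252449 + \frac{47 i \sqrt{3}}{6} \left(-148\right) \left(-1\right) = 1252449 + - \frac{3478 i \sqrt{3}}{3} \left(-1\right) = 1252449 + \frac{3478 i \sqrt{3}}{3} \approx 1.2524 \cdot 10^{6} + 2008.0 i$)
$\frac{1}{C} = \frac{1}{1252449 + \frac{3478 i \sqrt{3}}{3}}$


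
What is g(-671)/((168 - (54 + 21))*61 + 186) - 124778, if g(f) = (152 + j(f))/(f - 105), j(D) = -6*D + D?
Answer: -27014936279/216504 ≈ -1.2478e+5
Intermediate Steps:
j(D) = -5*D
g(f) = (152 - 5*f)/(-105 + f) (g(f) = (152 - 5*f)/(f - 105) = (152 - 5*f)/(-105 + f))
g(-671)/((168 - (54 + 21))*61 + 186) - 124778 = ((152 - 5*(-671))/(-105 - 671))/((168 - (54 + 21))*61 + 186) - 124778 = ((152 + 3355)/(-776))/((168 - 1*75)*61 + 186) - 124778 = (-1/776*3507)/((168 - 75)*61 + 186) - 124778 = -3507/(776*(93*61 + 186)) - 124778 = -3507/(776*(5673 + 186)) - 124778 = -3507/776/5859 - 124778 = -3507/776*1/5859 - 124778 = -167/216504 - 124778 = -27014936279/216504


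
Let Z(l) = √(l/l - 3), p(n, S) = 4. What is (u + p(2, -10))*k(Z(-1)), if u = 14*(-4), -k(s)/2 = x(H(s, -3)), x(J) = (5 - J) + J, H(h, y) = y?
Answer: 520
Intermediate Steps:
x(J) = 5
Z(l) = I*√2 (Z(l) = √(1 - 3) = √(-2) = I*√2)
k(s) = -10 (k(s) = -2*5 = -10)
u = -56
(u + p(2, -10))*k(Z(-1)) = (-56 + 4)*(-10) = -52*(-10) = 520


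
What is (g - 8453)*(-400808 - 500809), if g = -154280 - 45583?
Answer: 187821246972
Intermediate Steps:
g = -199863
(g - 8453)*(-400808 - 500809) = (-199863 - 8453)*(-400808 - 500809) = -208316*(-901617) = 187821246972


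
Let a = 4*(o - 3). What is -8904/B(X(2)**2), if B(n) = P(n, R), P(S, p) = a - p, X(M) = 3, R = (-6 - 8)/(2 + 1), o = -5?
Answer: 13356/41 ≈ 325.76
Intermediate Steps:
R = -14/3 ≈ -4.6667
a = -32 (a = 4*(-5 - 3) = 4*(-8) = -32)
P(S, p) = -32 - p
B(n) = -82/3 (B(n) = -32 - 1*(-14/3) = -32 + 14/3 = -82/3)
-8904/B(X(2)**2) = -8904/(-82/3) = -8904*(-3/82) = 13356/41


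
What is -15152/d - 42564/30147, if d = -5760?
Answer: 4408723/3617640 ≈ 1.2187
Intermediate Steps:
-15152/d - 42564/30147 = -15152/(-5760) - 42564/30147 = -15152*(-1/5760) - 42564*1/30147 = 947/360 - 14188/10049 = 4408723/3617640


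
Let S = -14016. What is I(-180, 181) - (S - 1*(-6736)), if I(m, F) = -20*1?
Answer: 7260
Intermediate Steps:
I(m, F) = -20
I(-180, 181) - (S - 1*(-6736)) = -20 - (-14016 - 1*(-6736)) = -20 - (-14016 + 6736) = -20 - 1*(-7280) = -20 + 7280 = 7260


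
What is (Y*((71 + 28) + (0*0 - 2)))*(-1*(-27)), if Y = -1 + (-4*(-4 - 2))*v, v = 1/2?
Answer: 28809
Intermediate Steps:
v = ½ ≈ 0.50000
Y = 11 (Y = -1 - 4*(-4 - 2)*(½) = -1 - 4*(-6)*(½) = -1 + 24*(½) = -1 + 12 = 11)
(Y*((71 + 28) + (0*0 - 2)))*(-1*(-27)) = (11*((71 + 28) + (0*0 - 2)))*(-1*(-27)) = (11*(99 + (0 - 2)))*27 = (11*(99 - 2))*27 = (11*97)*27 = 1067*27 = 28809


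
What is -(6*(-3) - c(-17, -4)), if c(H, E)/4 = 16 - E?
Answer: 98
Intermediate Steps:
c(H, E) = 64 - 4*E (c(H, E) = 4*(16 - E) = 64 - 4*E)
-(6*(-3) - c(-17, -4)) = -(6*(-3) - (64 - 4*(-4))) = -(-18 - (64 + 16)) = -(-18 - 1*80) = -(-18 - 80) = -1*(-98) = 98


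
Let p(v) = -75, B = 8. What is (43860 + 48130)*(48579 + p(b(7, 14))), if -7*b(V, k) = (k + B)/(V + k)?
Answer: 4461882960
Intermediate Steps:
b(V, k) = -(8 + k)/(7*(V + k)) (b(V, k) = -(k + 8)/(7*(V + k)) = -(8 + k)/(7*(V + k)))
(43860 + 48130)*(48579 + p(b(7, 14))) = (43860 + 48130)*(48579 - 75) = 91990*48504 = 4461882960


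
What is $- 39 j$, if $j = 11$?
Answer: $-429$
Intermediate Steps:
$- 39 j = \left(-39\right) 11 = -429$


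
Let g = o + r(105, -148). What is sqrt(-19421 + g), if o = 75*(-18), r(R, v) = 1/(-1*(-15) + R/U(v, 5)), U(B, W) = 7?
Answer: I*sqrt(18693870)/30 ≈ 144.12*I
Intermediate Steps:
r(R, v) = 1/(15 + R/7) (r(R, v) = 1/(-1*(-15) + R/7) = 1/(15 + R*(1/7)) = 1/(15 + R/7))
o = -1350
g = -40499/30 (g = -1350 + 7/(105 + 105) = -1350 + 7/210 = -1350 + 7*(1/210) = -1350 + 1/30 = -40499/30 ≈ -1350.0)
sqrt(-19421 + g) = sqrt(-19421 - 40499/30) = sqrt(-623129/30) = I*sqrt(18693870)/30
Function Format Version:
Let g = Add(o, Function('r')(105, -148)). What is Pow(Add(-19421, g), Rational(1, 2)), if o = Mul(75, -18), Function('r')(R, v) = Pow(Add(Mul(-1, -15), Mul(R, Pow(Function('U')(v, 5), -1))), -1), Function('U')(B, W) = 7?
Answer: Mul(Rational(1, 30), I, Pow(18693870, Rational(1, 2))) ≈ Mul(144.12, I)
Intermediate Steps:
Function('r')(R, v) = Pow(Add(15, Mul(Rational(1, 7), R)), -1) (Function('r')(R, v) = Pow(Add(Mul(-1, -15), Mul(R, Pow(7, -1))), -1) = Pow(Add(15, Mul(R, Rational(1, 7))), -1) = Pow(Add(15, Mul(Rational(1, 7), R)), -1))
o = -1350
g = Rational(-40499, 30) (g = Add(-1350, Mul(7, Pow(Add(105, 105), -1))) = Add(-1350, Mul(7, Pow(210, -1))) = Add(-1350, Mul(7, Rational(1, 210))) = Add(-1350, Rational(1, 30)) = Rational(-40499, 30) ≈ -1350.0)
Pow(Add(-19421, g), Rational(1, 2)) = Pow(Add(-19421, Rational(-40499, 30)), Rational(1, 2)) = Pow(Rational(-623129, 30), Rational(1, 2)) = Mul(Rational(1, 30), I, Pow(18693870, Rational(1, 2)))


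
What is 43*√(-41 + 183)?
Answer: 43*√142 ≈ 512.40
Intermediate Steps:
43*√(-41 + 183) = 43*√142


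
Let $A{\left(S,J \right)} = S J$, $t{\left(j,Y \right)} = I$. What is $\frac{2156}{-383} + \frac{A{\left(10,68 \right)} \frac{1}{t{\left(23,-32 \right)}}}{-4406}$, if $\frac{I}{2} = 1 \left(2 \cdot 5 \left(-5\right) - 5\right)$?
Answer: $- \frac{52233326}{9281239} \approx -5.6278$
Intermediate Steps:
$I = -110$ ($I = 2 \cdot 1 \left(2 \cdot 5 \left(-5\right) - 5\right) = 2 \cdot 1 \left(10 \left(-5\right) - 5\right) = 2 \cdot 1 \left(-50 - 5\right) = 2 \cdot 1 \left(-55\right) = 2 \left(-55\right) = -110$)
$t{\left(j,Y \right)} = -110$
$A{\left(S,J \right)} = J S$
$\frac{2156}{-383} + \frac{A{\left(10,68 \right)} \frac{1}{t{\left(23,-32 \right)}}}{-4406} = \frac{2156}{-383} + \frac{68 \cdot 10 \frac{1}{-110}}{-4406} = 2156 \left(- \frac{1}{383}\right) + 680 \left(- \frac{1}{110}\right) \left(- \frac{1}{4406}\right) = - \frac{2156}{383} - - \frac{34}{24233} = - \frac{2156}{383} + \frac{34}{24233} = - \frac{52233326}{9281239}$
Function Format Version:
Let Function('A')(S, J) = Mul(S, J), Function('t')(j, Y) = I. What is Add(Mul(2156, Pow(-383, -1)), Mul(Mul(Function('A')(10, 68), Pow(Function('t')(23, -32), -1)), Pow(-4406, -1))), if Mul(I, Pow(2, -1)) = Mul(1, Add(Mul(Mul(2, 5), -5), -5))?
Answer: Rational(-52233326, 9281239) ≈ -5.6278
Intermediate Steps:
I = -110 (I = Mul(2, Mul(1, Add(Mul(Mul(2, 5), -5), -5))) = Mul(2, Mul(1, Add(Mul(10, -5), -5))) = Mul(2, Mul(1, Add(-50, -5))) = Mul(2, Mul(1, -55)) = Mul(2, -55) = -110)
Function('t')(j, Y) = -110
Function('A')(S, J) = Mul(J, S)
Add(Mul(2156, Pow(-383, -1)), Mul(Mul(Function('A')(10, 68), Pow(Function('t')(23, -32), -1)), Pow(-4406, -1))) = Add(Mul(2156, Pow(-383, -1)), Mul(Mul(Mul(68, 10), Pow(-110, -1)), Pow(-4406, -1))) = Add(Mul(2156, Rational(-1, 383)), Mul(Mul(680, Rational(-1, 110)), Rational(-1, 4406))) = Add(Rational(-2156, 383), Mul(Rational(-68, 11), Rational(-1, 4406))) = Add(Rational(-2156, 383), Rational(34, 24233)) = Rational(-52233326, 9281239)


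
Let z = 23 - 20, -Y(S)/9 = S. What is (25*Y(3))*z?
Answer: -2025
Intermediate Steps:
Y(S) = -9*S
z = 3
(25*Y(3))*z = (25*(-9*3))*3 = (25*(-27))*3 = -675*3 = -2025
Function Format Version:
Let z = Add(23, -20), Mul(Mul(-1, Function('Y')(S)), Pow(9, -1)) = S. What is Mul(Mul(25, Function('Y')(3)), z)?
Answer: -2025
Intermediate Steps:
Function('Y')(S) = Mul(-9, S)
z = 3
Mul(Mul(25, Function('Y')(3)), z) = Mul(Mul(25, Mul(-9, 3)), 3) = Mul(Mul(25, -27), 3) = Mul(-675, 3) = -2025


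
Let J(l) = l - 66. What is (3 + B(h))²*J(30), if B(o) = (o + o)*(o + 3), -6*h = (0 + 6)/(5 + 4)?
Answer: -145924/729 ≈ -200.17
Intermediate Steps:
h = -⅑ (h = -(0 + 6)/(6*(5 + 4)) = -1/9 = -⅙*⅔ = -⅑ ≈ -0.11111)
J(l) = -66 + l
B(o) = 2*o*(3 + o) (B(o) = (2*o)*(3 + o) = 2*o*(3 + o))
(3 + B(h))²*J(30) = (3 + 2*(-⅑)*(3 - ⅑))²*(-66 + 30) = (3 + 2*(-⅑)*(26/9))²*(-36) = (3 - 52/81)²*(-36) = (191/81)²*(-36) = (36481/6561)*(-36) = -145924/729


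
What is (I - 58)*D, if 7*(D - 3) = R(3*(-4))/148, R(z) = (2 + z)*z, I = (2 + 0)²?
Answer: -43578/259 ≈ -168.25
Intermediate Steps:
I = 4 (I = 2² = 4)
R(z) = z*(2 + z)
D = 807/259 (D = 3 + (((3*(-4))*(2 + 3*(-4)))/148)/7 = 3 + (-12*(2 - 12)*(1/148))/7 = 3 + (-12*(-10)*(1/148))/7 = 3 + (120*(1/148))/7 = 3 + (⅐)*(30/37) = 3 + 30/259 = 807/259 ≈ 3.1158)
(I - 58)*D = (4 - 58)*(807/259) = -54*807/259 = -43578/259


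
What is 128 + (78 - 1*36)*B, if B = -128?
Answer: -5248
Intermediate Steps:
128 + (78 - 1*36)*B = 128 + (78 - 1*36)*(-128) = 128 + (78 - 36)*(-128) = 128 + 42*(-128) = 128 - 5376 = -5248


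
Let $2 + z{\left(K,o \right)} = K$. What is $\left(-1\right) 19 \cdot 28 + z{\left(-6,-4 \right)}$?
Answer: $-540$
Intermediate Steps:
$z{\left(K,o \right)} = -2 + K$
$\left(-1\right) 19 \cdot 28 + z{\left(-6,-4 \right)} = \left(-1\right) 19 \cdot 28 - 8 = \left(-19\right) 28 - 8 = -532 - 8 = -540$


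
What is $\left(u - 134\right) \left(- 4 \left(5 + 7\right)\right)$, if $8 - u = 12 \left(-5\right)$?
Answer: $3168$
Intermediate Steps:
$u = 68$ ($u = 8 - 12 \left(-5\right) = 8 - -60 = 8 + 60 = 68$)
$\left(u - 134\right) \left(- 4 \left(5 + 7\right)\right) = \left(68 - 134\right) \left(- 4 \left(5 + 7\right)\right) = - 66 \left(\left(-4\right) 12\right) = \left(-66\right) \left(-48\right) = 3168$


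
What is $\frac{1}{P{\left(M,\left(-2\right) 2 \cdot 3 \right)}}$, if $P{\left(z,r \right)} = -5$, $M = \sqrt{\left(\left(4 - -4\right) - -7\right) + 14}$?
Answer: $- \frac{1}{5} \approx -0.2$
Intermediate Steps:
$M = \sqrt{29}$ ($M = \sqrt{\left(\left(4 + 4\right) + 7\right) + 14} = \sqrt{\left(8 + 7\right) + 14} = \sqrt{15 + 14} = \sqrt{29} \approx 5.3852$)
$\frac{1}{P{\left(M,\left(-2\right) 2 \cdot 3 \right)}} = \frac{1}{-5} = - \frac{1}{5}$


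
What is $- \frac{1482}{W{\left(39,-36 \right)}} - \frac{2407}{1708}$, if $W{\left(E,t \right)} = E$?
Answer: $- \frac{67311}{1708} \approx -39.409$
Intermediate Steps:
$- \frac{1482}{W{\left(39,-36 \right)}} - \frac{2407}{1708} = - \frac{1482}{39} - \frac{2407}{1708} = \left(-1482\right) \frac{1}{39} - \frac{2407}{1708} = -38 - \frac{2407}{1708} = - \frac{67311}{1708}$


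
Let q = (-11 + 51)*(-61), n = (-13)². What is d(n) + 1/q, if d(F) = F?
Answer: 412359/2440 ≈ 169.00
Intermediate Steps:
n = 169
q = -2440 (q = 40*(-61) = -2440)
d(n) + 1/q = 169 + 1/(-2440) = 169 - 1/2440 = 412359/2440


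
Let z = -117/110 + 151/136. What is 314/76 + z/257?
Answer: 150911891/36524840 ≈ 4.1318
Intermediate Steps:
z = 349/7480 (z = -117*1/110 + 151*(1/136) = -117/110 + 151/136 = 349/7480 ≈ 0.046658)
314/76 + z/257 = 314/76 + (349/7480)/257 = 314*(1/76) + (349/7480)*(1/257) = 157/38 + 349/1922360 = 150911891/36524840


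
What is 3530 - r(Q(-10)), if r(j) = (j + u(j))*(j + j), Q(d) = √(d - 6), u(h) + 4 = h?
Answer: 3594 + 32*I ≈ 3594.0 + 32.0*I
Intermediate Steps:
u(h) = -4 + h
Q(d) = √(-6 + d)
r(j) = 2*j*(-4 + 2*j) (r(j) = (j + (-4 + j))*(j + j) = (-4 + 2*j)*(2*j) = 2*j*(-4 + 2*j))
3530 - r(Q(-10)) = 3530 - 4*√(-6 - 10)*(-2 + √(-6 - 10)) = 3530 - 4*√(-16)*(-2 + √(-16)) = 3530 - 4*4*I*(-2 + 4*I) = 3530 - 16*I*(-2 + 4*I)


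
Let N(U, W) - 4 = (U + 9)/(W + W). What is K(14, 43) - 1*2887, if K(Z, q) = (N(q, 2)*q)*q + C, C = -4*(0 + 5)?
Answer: 28526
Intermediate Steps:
N(U, W) = 4 + (9 + U)/(2*W) (N(U, W) = 4 + (U + 9)/(W + W) = 4 + (9 + U)/((2*W)) = 4 + (9 + U)*(1/(2*W)) = 4 + (9 + U)/(2*W))
C = -20 (C = -4*5 = -1*20 = -20)
K(Z, q) = -20 + q²*(25/4 + q/4) (K(Z, q) = (((½)*(9 + q + 8*2)/2)*q)*q - 20 = (((½)*(½)*(9 + q + 16))*q)*q - 20 = (((½)*(½)*(25 + q))*q)*q - 20 = ((25/4 + q/4)*q)*q - 20 = (q*(25/4 + q/4))*q - 20 = q²*(25/4 + q/4) - 20 = -20 + q²*(25/4 + q/4))
K(14, 43) - 1*2887 = (-20 + (¼)*43²*(25 + 43)) - 1*2887 = (-20 + (¼)*1849*68) - 2887 = (-20 + 31433) - 2887 = 31413 - 2887 = 28526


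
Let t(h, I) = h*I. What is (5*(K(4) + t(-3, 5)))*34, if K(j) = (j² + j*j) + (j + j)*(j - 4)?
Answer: 2890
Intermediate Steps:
t(h, I) = I*h
K(j) = 2*j² + 2*j*(-4 + j) (K(j) = (j² + j²) + (2*j)*(-4 + j) = 2*j² + 2*j*(-4 + j))
(5*(K(4) + t(-3, 5)))*34 = (5*(4*4*(-2 + 4) + 5*(-3)))*34 = (5*(4*4*2 - 15))*34 = (5*(32 - 15))*34 = (5*17)*34 = 85*34 = 2890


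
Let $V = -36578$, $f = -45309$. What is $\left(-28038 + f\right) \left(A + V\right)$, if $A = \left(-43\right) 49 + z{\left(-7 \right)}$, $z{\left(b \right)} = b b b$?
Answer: $2862586716$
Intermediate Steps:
$z{\left(b \right)} = b^{3}$ ($z{\left(b \right)} = b^{2} b = b^{3}$)
$A = -2450$ ($A = \left(-43\right) 49 + \left(-7\right)^{3} = -2107 - 343 = -2450$)
$\left(-28038 + f\right) \left(A + V\right) = \left(-28038 - 45309\right) \left(-2450 - 36578\right) = \left(-73347\right) \left(-39028\right) = 2862586716$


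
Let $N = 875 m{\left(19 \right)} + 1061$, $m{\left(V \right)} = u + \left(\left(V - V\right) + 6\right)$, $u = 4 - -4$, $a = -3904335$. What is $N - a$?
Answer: $3917646$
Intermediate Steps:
$u = 8$ ($u = 4 + 4 = 8$)
$m{\left(V \right)} = 14$ ($m{\left(V \right)} = 8 + \left(\left(V - V\right) + 6\right) = 8 + \left(0 + 6\right) = 8 + 6 = 14$)
$N = 13311$ ($N = 875 \cdot 14 + 1061 = 12250 + 1061 = 13311$)
$N - a = 13311 - -3904335 = 13311 + 3904335 = 3917646$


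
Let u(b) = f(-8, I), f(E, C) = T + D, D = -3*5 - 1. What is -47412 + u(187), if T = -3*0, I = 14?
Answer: -47428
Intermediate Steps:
T = 0
D = -16 (D = -15 - 1 = -16)
f(E, C) = -16 (f(E, C) = 0 - 16 = -16)
u(b) = -16
-47412 + u(187) = -47412 - 16 = -47428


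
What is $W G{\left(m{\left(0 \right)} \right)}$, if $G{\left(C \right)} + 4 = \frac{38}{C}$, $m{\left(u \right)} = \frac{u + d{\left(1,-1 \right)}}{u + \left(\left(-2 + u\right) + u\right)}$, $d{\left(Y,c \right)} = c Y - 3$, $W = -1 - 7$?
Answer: $-120$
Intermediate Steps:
$W = -8$ ($W = -1 - 7 = -8$)
$d{\left(Y,c \right)} = -3 + Y c$ ($d{\left(Y,c \right)} = Y c - 3 = -3 + Y c$)
$m{\left(u \right)} = \frac{-4 + u}{-2 + 3 u}$ ($m{\left(u \right)} = \frac{u + \left(-3 + 1 \left(-1\right)\right)}{u + \left(\left(-2 + u\right) + u\right)} = \frac{u - 4}{u + \left(-2 + 2 u\right)} = \frac{u - 4}{-2 + 3 u} = \frac{-4 + u}{-2 + 3 u}$)
$G{\left(C \right)} = -4 + \frac{38}{C}$
$W G{\left(m{\left(0 \right)} \right)} = - 8 \left(-4 + \frac{38}{\frac{1}{-2 + 3 \cdot 0} \left(-4 + 0\right)}\right) = - 8 \left(-4 + \frac{38}{\frac{1}{-2 + 0} \left(-4\right)}\right) = - 8 \left(-4 + \frac{38}{\frac{1}{-2} \left(-4\right)}\right) = - 8 \left(-4 + \frac{38}{\left(- \frac{1}{2}\right) \left(-4\right)}\right) = - 8 \left(-4 + \frac{38}{2}\right) = - 8 \left(-4 + 38 \cdot \frac{1}{2}\right) = - 8 \left(-4 + 19\right) = \left(-8\right) 15 = -120$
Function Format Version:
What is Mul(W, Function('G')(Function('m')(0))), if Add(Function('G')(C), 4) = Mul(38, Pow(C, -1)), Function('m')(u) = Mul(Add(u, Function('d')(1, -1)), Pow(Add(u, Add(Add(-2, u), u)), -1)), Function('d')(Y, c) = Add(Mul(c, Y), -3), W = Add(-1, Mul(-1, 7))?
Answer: -120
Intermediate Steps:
W = -8 (W = Add(-1, -7) = -8)
Function('d')(Y, c) = Add(-3, Mul(Y, c)) (Function('d')(Y, c) = Add(Mul(Y, c), -3) = Add(-3, Mul(Y, c)))
Function('m')(u) = Mul(Pow(Add(-2, Mul(3, u)), -1), Add(-4, u)) (Function('m')(u) = Mul(Add(u, Add(-3, Mul(1, -1))), Pow(Add(u, Add(Add(-2, u), u)), -1)) = Mul(Add(u, Add(-3, -1)), Pow(Add(u, Add(-2, Mul(2, u))), -1)) = Mul(Add(u, -4), Pow(Add(-2, Mul(3, u)), -1)) = Mul(Add(-4, u), Pow(Add(-2, Mul(3, u)), -1)) = Mul(Pow(Add(-2, Mul(3, u)), -1), Add(-4, u)))
Function('G')(C) = Add(-4, Mul(38, Pow(C, -1)))
Mul(W, Function('G')(Function('m')(0))) = Mul(-8, Add(-4, Mul(38, Pow(Mul(Pow(Add(-2, Mul(3, 0)), -1), Add(-4, 0)), -1)))) = Mul(-8, Add(-4, Mul(38, Pow(Mul(Pow(Add(-2, 0), -1), -4), -1)))) = Mul(-8, Add(-4, Mul(38, Pow(Mul(Pow(-2, -1), -4), -1)))) = Mul(-8, Add(-4, Mul(38, Pow(Mul(Rational(-1, 2), -4), -1)))) = Mul(-8, Add(-4, Mul(38, Pow(2, -1)))) = Mul(-8, Add(-4, Mul(38, Rational(1, 2)))) = Mul(-8, Add(-4, 19)) = Mul(-8, 15) = -120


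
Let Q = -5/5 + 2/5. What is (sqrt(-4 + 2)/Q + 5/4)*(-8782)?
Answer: -21955/2 + 43910*I*sqrt(2)/3 ≈ -10978.0 + 20699.0*I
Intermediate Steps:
Q = -3/5 (Q = -5*1/5 + 2*(1/5) = -1 + 2/5 = -3/5 ≈ -0.60000)
(sqrt(-4 + 2)/Q + 5/4)*(-8782) = (sqrt(-4 + 2)/(-3/5) + 5/4)*(-8782) = (sqrt(-2)*(-5/3) + 5*(1/4))*(-8782) = ((I*sqrt(2))*(-5/3) + 5/4)*(-8782) = (-5*I*sqrt(2)/3 + 5/4)*(-8782) = (5/4 - 5*I*sqrt(2)/3)*(-8782) = -21955/2 + 43910*I*sqrt(2)/3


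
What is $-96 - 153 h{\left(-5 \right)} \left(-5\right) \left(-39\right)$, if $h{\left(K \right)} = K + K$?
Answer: $298254$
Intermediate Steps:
$h{\left(K \right)} = 2 K$
$-96 - 153 h{\left(-5 \right)} \left(-5\right) \left(-39\right) = -96 - 153 \cdot 2 \left(-5\right) \left(-5\right) \left(-39\right) = -96 - 153 \left(-10\right) \left(-5\right) \left(-39\right) = -96 - 153 \cdot 50 \left(-39\right) = -96 - -298350 = -96 + 298350 = 298254$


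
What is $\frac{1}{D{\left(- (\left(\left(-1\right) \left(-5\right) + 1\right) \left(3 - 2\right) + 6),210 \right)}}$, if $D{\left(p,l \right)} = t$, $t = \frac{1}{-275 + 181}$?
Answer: $-94$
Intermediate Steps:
$t = - \frac{1}{94}$ ($t = \frac{1}{-94} = - \frac{1}{94} \approx -0.010638$)
$D{\left(p,l \right)} = - \frac{1}{94}$
$\frac{1}{D{\left(- (\left(\left(-1\right) \left(-5\right) + 1\right) \left(3 - 2\right) + 6),210 \right)}} = \frac{1}{- \frac{1}{94}} = -94$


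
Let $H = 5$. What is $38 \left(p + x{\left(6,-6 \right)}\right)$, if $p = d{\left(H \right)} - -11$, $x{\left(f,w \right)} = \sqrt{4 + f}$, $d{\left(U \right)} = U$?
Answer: $608 + 38 \sqrt{10} \approx 728.17$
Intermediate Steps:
$p = 16$ ($p = 5 - -11 = 5 + 11 = 16$)
$38 \left(p + x{\left(6,-6 \right)}\right) = 38 \left(16 + \sqrt{4 + 6}\right) = 38 \left(16 + \sqrt{10}\right) = 608 + 38 \sqrt{10}$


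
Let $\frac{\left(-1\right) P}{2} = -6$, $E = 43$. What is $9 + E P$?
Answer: $525$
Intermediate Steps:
$P = 12$ ($P = \left(-2\right) \left(-6\right) = 12$)
$9 + E P = 9 + 43 \cdot 12 = 9 + 516 = 525$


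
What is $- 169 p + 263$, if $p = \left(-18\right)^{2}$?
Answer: $-54493$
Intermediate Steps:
$p = 324$
$- 169 p + 263 = \left(-169\right) 324 + 263 = -54756 + 263 = -54493$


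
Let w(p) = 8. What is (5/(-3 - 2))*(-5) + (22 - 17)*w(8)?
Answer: 45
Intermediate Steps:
(5/(-3 - 2))*(-5) + (22 - 17)*w(8) = (5/(-3 - 2))*(-5) + (22 - 17)*8 = (5/(-5))*(-5) + 5*8 = -⅕*5*(-5) + 40 = -1*(-5) + 40 = 5 + 40 = 45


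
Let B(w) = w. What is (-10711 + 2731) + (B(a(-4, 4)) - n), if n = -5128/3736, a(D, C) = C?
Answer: -3724151/467 ≈ -7974.6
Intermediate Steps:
n = -641/467 (n = -5128*1/3736 = -641/467 ≈ -1.3726)
(-10711 + 2731) + (B(a(-4, 4)) - n) = (-10711 + 2731) + (4 - 1*(-641/467)) = -7980 + (4 + 641/467) = -7980 + 2509/467 = -3724151/467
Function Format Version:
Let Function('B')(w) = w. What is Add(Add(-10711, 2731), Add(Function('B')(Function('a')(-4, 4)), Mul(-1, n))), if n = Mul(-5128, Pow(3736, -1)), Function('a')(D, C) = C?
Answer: Rational(-3724151, 467) ≈ -7974.6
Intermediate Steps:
n = Rational(-641, 467) (n = Mul(-5128, Rational(1, 3736)) = Rational(-641, 467) ≈ -1.3726)
Add(Add(-10711, 2731), Add(Function('B')(Function('a')(-4, 4)), Mul(-1, n))) = Add(Add(-10711, 2731), Add(4, Mul(-1, Rational(-641, 467)))) = Add(-7980, Add(4, Rational(641, 467))) = Add(-7980, Rational(2509, 467)) = Rational(-3724151, 467)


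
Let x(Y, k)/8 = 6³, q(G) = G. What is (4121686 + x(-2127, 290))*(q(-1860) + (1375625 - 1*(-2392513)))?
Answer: 15529923433092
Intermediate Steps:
x(Y, k) = 1728 (x(Y, k) = 8*6³ = 8*216 = 1728)
(4121686 + x(-2127, 290))*(q(-1860) + (1375625 - 1*(-2392513))) = (4121686 + 1728)*(-1860 + (1375625 - 1*(-2392513))) = 4123414*(-1860 + (1375625 + 2392513)) = 4123414*(-1860 + 3768138) = 4123414*3766278 = 15529923433092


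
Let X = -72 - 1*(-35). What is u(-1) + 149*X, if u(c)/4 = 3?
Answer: -5501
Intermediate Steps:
X = -37 (X = -72 + 35 = -37)
u(c) = 12 (u(c) = 4*3 = 12)
u(-1) + 149*X = 12 + 149*(-37) = 12 - 5513 = -5501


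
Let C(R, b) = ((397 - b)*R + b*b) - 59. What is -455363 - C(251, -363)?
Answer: -777833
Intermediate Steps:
C(R, b) = -59 + b² + R*(397 - b) (C(R, b) = (R*(397 - b) + b²) - 59 = (b² + R*(397 - b)) - 59 = -59 + b² + R*(397 - b))
-455363 - C(251, -363) = -455363 - (-59 + (-363)² + 397*251 - 1*251*(-363)) = -455363 - (-59 + 131769 + 99647 + 91113) = -455363 - 1*322470 = -455363 - 322470 = -777833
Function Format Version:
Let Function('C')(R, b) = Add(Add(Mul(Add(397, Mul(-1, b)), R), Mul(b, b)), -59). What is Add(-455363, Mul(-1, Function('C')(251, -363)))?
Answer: -777833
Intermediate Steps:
Function('C')(R, b) = Add(-59, Pow(b, 2), Mul(R, Add(397, Mul(-1, b)))) (Function('C')(R, b) = Add(Add(Mul(R, Add(397, Mul(-1, b))), Pow(b, 2)), -59) = Add(Add(Pow(b, 2), Mul(R, Add(397, Mul(-1, b)))), -59) = Add(-59, Pow(b, 2), Mul(R, Add(397, Mul(-1, b)))))
Add(-455363, Mul(-1, Function('C')(251, -363))) = Add(-455363, Mul(-1, Add(-59, Pow(-363, 2), Mul(397, 251), Mul(-1, 251, -363)))) = Add(-455363, Mul(-1, Add(-59, 131769, 99647, 91113))) = Add(-455363, Mul(-1, 322470)) = Add(-455363, -322470) = -777833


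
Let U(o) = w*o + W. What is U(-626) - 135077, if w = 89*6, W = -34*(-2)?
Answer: -469293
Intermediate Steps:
W = 68
w = 534
U(o) = 68 + 534*o (U(o) = 534*o + 68 = 68 + 534*o)
U(-626) - 135077 = (68 + 534*(-626)) - 135077 = (68 - 334284) - 135077 = -334216 - 135077 = -469293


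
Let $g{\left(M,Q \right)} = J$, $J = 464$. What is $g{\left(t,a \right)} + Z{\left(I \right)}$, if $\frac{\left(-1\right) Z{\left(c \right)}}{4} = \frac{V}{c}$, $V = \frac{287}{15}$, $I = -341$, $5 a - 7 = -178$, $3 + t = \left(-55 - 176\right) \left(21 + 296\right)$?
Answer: $\frac{2374508}{5115} \approx 464.22$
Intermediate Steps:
$t = -73230$ ($t = -3 + \left(-55 - 176\right) \left(21 + 296\right) = -3 - 73227 = -73230$)
$a = - \frac{171}{5}$ ($a = \frac{7}{5} + \frac{1}{5} \left(-178\right) = \frac{7}{5} - \frac{178}{5} = - \frac{171}{5} \approx -34.2$)
$g{\left(M,Q \right)} = 464$
$V = \frac{287}{15}$ ($V = 287 \cdot \frac{1}{15} = \frac{287}{15} \approx 19.133$)
$Z{\left(c \right)} = - \frac{1148}{15 c}$ ($Z{\left(c \right)} = - 4 \frac{287}{15 c} = - \frac{1148}{15 c}$)
$g{\left(t,a \right)} + Z{\left(I \right)} = 464 - \frac{1148}{15 \left(-341\right)} = 464 - - \frac{1148}{5115} = 464 + \frac{1148}{5115} = \frac{2374508}{5115}$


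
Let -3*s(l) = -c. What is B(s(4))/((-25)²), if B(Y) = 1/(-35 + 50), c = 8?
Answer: 1/9375 ≈ 0.00010667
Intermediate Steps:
s(l) = 8/3 (s(l) = -(-1)*8/3 = -⅓*(-8) = 8/3)
B(Y) = 1/15
B(s(4))/((-25)²) = 1/(15*((-25)²)) = (1/15)/625 = (1/15)*(1/625) = 1/9375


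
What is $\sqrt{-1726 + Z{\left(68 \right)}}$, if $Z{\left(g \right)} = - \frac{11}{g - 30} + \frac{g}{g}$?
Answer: $\frac{i \sqrt{2491318}}{38} \approx 41.537 i$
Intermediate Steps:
$Z{\left(g \right)} = 1 - \frac{11}{-30 + g}$ ($Z{\left(g \right)} = - \frac{11}{-30 + g} + 1 = 1 - \frac{11}{-30 + g}$)
$\sqrt{-1726 + Z{\left(68 \right)}} = \sqrt{-1726 + \frac{-41 + 68}{-30 + 68}} = \sqrt{-1726 + \frac{1}{38} \cdot 27} = \sqrt{-1726 + \frac{27}{38}} = \sqrt{- \frac{65561}{38}} = \frac{i \sqrt{2491318}}{38}$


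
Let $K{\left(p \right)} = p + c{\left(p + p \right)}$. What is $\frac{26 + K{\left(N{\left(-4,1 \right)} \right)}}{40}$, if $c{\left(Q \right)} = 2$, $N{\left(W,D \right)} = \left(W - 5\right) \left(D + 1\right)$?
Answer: $\frac{1}{4} \approx 0.25$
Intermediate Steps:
$N{\left(W,D \right)} = \left(1 + D\right) \left(-5 + W\right)$ ($N{\left(W,D \right)} = \left(-5 + W\right) \left(1 + D\right) = \left(1 + D\right) \left(-5 + W\right)$)
$K{\left(p \right)} = 2 + p$ ($K{\left(p \right)} = p + 2 = 2 + p$)
$\frac{26 + K{\left(N{\left(-4,1 \right)} \right)}}{40} = \frac{26 + \left(2 - 18\right)}{40} = \frac{26 - 16}{40} = \frac{1}{40} \cdot 10 = \frac{1}{4}$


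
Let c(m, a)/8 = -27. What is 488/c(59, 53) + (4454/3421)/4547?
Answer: -948752249/419992749 ≈ -2.2590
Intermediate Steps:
c(m, a) = -216 (c(m, a) = 8*(-27) = -216)
488/c(59, 53) + (4454/3421)/4547 = 488/(-216) + (4454/3421)/4547 = 488*(-1/216) + (4454*(1/3421))*(1/4547) = -61/27 + (4454/3421)*(1/4547) = -61/27 + 4454/15555287 = -948752249/419992749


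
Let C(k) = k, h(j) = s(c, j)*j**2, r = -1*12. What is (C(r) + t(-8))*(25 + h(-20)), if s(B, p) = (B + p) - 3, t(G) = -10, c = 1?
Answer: 193050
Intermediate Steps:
r = -12
s(B, p) = -3 + B + p
h(j) = j**2*(-2 + j) (h(j) = (-3 + 1 + j)*j**2 = (-2 + j)*j**2 = j**2*(-2 + j))
(C(r) + t(-8))*(25 + h(-20)) = (-12 - 10)*(25 + (-20)**2*(-2 - 20)) = -22*(25 + 400*(-22)) = -22*(25 - 8800) = -22*(-8775) = 193050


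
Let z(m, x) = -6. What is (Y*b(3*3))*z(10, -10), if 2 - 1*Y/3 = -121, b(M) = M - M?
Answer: 0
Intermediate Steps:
b(M) = 0
Y = 369 (Y = 6 - 3*(-121) = 6 + 363 = 369)
(Y*b(3*3))*z(10, -10) = (369*0)*(-6) = 0*(-6) = 0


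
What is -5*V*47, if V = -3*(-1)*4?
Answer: -2820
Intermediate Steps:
V = 12 (V = 3*4 = 12)
-5*V*47 = -5*12*47 = -60*47 = -2820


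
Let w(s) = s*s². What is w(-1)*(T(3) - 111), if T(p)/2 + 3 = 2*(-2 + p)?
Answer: 113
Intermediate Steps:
T(p) = -14 + 4*p (T(p) = -6 + 2*(2*(-2 + p)) = -6 + 2*(-4 + 2*p) = -6 + (-8 + 4*p) = -14 + 4*p)
w(s) = s³
w(-1)*(T(3) - 111) = (-1)³*((-14 + 4*3) - 111) = -((-14 + 12) - 111) = -(-2 - 111) = -1*(-113) = 113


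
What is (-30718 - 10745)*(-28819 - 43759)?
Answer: 3009301614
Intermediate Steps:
(-30718 - 10745)*(-28819 - 43759) = -41463*(-72578) = 3009301614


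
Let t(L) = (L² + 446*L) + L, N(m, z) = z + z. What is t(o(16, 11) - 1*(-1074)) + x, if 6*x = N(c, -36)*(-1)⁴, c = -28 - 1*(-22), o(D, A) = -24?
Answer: 1571838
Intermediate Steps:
c = -6 (c = -28 + 22 = -6)
N(m, z) = 2*z
x = -12 (x = ((2*(-36))*(-1)⁴)/6 = (-72*1)/6 = (⅙)*(-72) = -12)
t(L) = L² + 447*L
t(o(16, 11) - 1*(-1074)) + x = (-24 - 1*(-1074))*(447 + (-24 - 1*(-1074))) - 12 = (-24 + 1074)*(447 + (-24 + 1074)) - 12 = 1050*(447 + 1050) - 12 = 1050*1497 - 12 = 1571850 - 12 = 1571838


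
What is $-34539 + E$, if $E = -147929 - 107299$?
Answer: $-289767$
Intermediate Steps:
$E = -255228$
$-34539 + E = -34539 - 255228 = -289767$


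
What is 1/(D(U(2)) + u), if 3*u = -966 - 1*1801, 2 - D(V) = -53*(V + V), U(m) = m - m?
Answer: -3/2761 ≈ -0.0010866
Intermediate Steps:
U(m) = 0
D(V) = 2 + 106*V (D(V) = 2 - (-53)*(V + V) = 2 - (-53)*2*V = 2 - (-106)*V = 2 + 106*V)
u = -2767/3 (u = (-966 - 1*1801)/3 = (-966 - 1801)/3 = (⅓)*(-2767) = -2767/3 ≈ -922.33)
1/(D(U(2)) + u) = 1/((2 + 106*0) - 2767/3) = 1/((2 + 0) - 2767/3) = 1/(2 - 2767/3) = 1/(-2761/3) = -3/2761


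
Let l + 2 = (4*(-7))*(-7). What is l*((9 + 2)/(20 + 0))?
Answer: 1067/10 ≈ 106.70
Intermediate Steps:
l = 194 (l = -2 + (4*(-7))*(-7) = -2 - 28*(-7) = -2 + 196 = 194)
l*((9 + 2)/(20 + 0)) = 194*((9 + 2)/(20 + 0)) = 194*(11/20) = 1067/10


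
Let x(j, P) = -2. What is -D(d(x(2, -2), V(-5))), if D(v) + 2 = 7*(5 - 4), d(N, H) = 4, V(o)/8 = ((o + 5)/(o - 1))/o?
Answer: -5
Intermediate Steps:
V(o) = 8*(5 + o)/(o*(-1 + o)) (V(o) = 8*(((o + 5)/(o - 1))/o) = 8*(((5 + o)/(-1 + o))/o) = 8*((5 + o)/(o*(-1 + o))) = 8*(5 + o)/(o*(-1 + o)))
D(v) = 5 (D(v) = -2 + 7*(5 - 4) = -2 + 7*1 = -2 + 7 = 5)
-D(d(x(2, -2), V(-5))) = -1*5 = -5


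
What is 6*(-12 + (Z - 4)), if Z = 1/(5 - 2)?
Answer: -94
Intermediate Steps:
Z = 1/3 ≈ 0.33333
6*(-12 + (Z - 4)) = 6*(-12 + (1/3 - 4)) = 6*(-12 - 11/3) = 6*(-47/3) = -94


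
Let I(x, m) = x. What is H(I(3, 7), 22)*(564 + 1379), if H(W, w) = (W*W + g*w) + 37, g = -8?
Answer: -252590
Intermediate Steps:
H(W, w) = 37 + W² - 8*w (H(W, w) = (W*W - 8*w) + 37 = (W² - 8*w) + 37 = 37 + W² - 8*w)
H(I(3, 7), 22)*(564 + 1379) = (37 + 3² - 8*22)*(564 + 1379) = (37 + 9 - 176)*1943 = -130*1943 = -252590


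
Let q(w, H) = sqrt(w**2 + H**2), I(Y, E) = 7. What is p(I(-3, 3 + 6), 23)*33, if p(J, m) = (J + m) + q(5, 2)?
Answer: 990 + 33*sqrt(29) ≈ 1167.7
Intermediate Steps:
q(w, H) = sqrt(H**2 + w**2)
p(J, m) = J + m + sqrt(29) (p(J, m) = (J + m) + sqrt(2**2 + 5**2) = (J + m) + sqrt(4 + 25) = (J + m) + sqrt(29) = J + m + sqrt(29))
p(I(-3, 3 + 6), 23)*33 = (7 + 23 + sqrt(29))*33 = (30 + sqrt(29))*33 = 990 + 33*sqrt(29)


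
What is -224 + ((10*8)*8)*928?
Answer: 593696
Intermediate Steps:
-224 + ((10*8)*8)*928 = -224 + (80*8)*928 = -224 + 640*928 = -224 + 593920 = 593696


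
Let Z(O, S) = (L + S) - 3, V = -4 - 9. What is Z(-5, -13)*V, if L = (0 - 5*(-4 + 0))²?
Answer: -4992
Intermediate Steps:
V = -13
L = 400 (L = (0 - 5*(-4))² = (0 + 20)² = 20² = 400)
Z(O, S) = 397 + S (Z(O, S) = (400 + S) - 3 = 397 + S)
Z(-5, -13)*V = (397 - 13)*(-13) = 384*(-13) = -4992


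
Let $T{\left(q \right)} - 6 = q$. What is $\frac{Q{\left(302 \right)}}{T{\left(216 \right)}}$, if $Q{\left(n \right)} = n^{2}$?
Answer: $\frac{45602}{111} \approx 410.83$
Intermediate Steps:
$T{\left(q \right)} = 6 + q$
$\frac{Q{\left(302 \right)}}{T{\left(216 \right)}} = \frac{302^{2}}{6 + 216} = \frac{91204}{222} = 91204 \cdot \frac{1}{222} = \frac{45602}{111}$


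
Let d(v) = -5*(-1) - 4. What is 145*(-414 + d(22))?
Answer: -59885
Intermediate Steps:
d(v) = 1 (d(v) = 5 - 4 = 1)
145*(-414 + d(22)) = 145*(-414 + 1) = 145*(-413) = -59885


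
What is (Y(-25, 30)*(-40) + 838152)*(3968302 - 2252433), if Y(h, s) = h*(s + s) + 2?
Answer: 1540973904568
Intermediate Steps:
Y(h, s) = 2 + 2*h*s (Y(h, s) = h*(2*s) + 2 = 2*h*s + 2 = 2 + 2*h*s)
(Y(-25, 30)*(-40) + 838152)*(3968302 - 2252433) = ((2 + 2*(-25)*30)*(-40) + 838152)*(3968302 - 2252433) = ((2 - 1500)*(-40) + 838152)*1715869 = (-1498*(-40) + 838152)*1715869 = (59920 + 838152)*1715869 = 898072*1715869 = 1540973904568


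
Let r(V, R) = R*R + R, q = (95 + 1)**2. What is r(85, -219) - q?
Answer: 38526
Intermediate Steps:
q = 9216 (q = 96**2 = 9216)
r(V, R) = R + R**2 (r(V, R) = R**2 + R = R + R**2)
r(85, -219) - q = -219*(1 - 219) - 1*9216 = -219*(-218) - 9216 = 47742 - 9216 = 38526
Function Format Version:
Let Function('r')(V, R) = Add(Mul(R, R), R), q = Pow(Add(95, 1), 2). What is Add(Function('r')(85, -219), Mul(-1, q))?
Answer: 38526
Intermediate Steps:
q = 9216 (q = Pow(96, 2) = 9216)
Function('r')(V, R) = Add(R, Pow(R, 2)) (Function('r')(V, R) = Add(Pow(R, 2), R) = Add(R, Pow(R, 2)))
Add(Function('r')(85, -219), Mul(-1, q)) = Add(Mul(-219, Add(1, -219)), Mul(-1, 9216)) = Add(Mul(-219, -218), -9216) = Add(47742, -9216) = 38526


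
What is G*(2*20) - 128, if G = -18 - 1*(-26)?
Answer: 192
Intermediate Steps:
G = 8 (G = -18 + 26 = 8)
G*(2*20) - 128 = 8*(2*20) - 128 = 8*40 - 128 = 320 - 128 = 192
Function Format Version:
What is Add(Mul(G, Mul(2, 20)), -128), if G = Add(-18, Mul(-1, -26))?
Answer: 192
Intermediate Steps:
G = 8 (G = Add(-18, 26) = 8)
Add(Mul(G, Mul(2, 20)), -128) = Add(Mul(8, Mul(2, 20)), -128) = Add(Mul(8, 40), -128) = Add(320, -128) = 192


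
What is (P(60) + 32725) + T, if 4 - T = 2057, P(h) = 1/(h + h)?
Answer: 3680641/120 ≈ 30672.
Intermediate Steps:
P(h) = 1/(2*h)
T = -2053 (T = 4 - 1*2057 = 4 - 2057 = -2053)
(P(60) + 32725) + T = ((½)/60 + 32725) - 2053 = ((½)*(1/60) + 32725) - 2053 = (1/120 + 32725) - 2053 = 3927001/120 - 2053 = 3680641/120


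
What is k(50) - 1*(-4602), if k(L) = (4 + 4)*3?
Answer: 4626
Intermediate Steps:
k(L) = 24 (k(L) = 8*3 = 24)
k(50) - 1*(-4602) = 24 - 1*(-4602) = 24 + 4602 = 4626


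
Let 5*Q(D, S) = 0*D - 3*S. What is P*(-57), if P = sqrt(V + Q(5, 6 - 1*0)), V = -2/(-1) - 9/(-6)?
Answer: -57*I*sqrt(10)/10 ≈ -18.025*I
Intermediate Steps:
Q(D, S) = -3*S/5 (Q(D, S) = (0*D - 3*S)/5 = (0 - 3*S)/5 = (-3*S)/5 = -3*S/5)
V = 7/2 (V = -2*(-1) - 9*(-1/6) = 2 + 3/2 = 7/2 ≈ 3.5000)
P = I*sqrt(10)/10 (P = sqrt(7/2 - 3*(6 - 1*0)/5) = sqrt(7/2 - 3*(6 + 0)/5) = sqrt(7/2 - 3/5*6) = sqrt(7/2 - 18/5) = sqrt(-1/10) = I*sqrt(10)/10 ≈ 0.31623*I)
P*(-57) = (I*sqrt(10)/10)*(-57) = -57*I*sqrt(10)/10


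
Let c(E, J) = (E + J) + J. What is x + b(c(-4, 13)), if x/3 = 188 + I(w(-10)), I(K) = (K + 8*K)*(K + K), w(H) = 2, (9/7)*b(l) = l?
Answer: 7174/9 ≈ 797.11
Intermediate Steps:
c(E, J) = E + 2*J
b(l) = 7*l/9
I(K) = 18*K**2 (I(K) = (9*K)*(2*K) = 18*K**2)
x = 780 (x = 3*(188 + 18*2**2) = 3*(188 + 18*4) = 3*(188 + 72) = 3*260 = 780)
x + b(c(-4, 13)) = 780 + 7*(-4 + 2*13)/9 = 780 + 7*(-4 + 26)/9 = 780 + (7/9)*22 = 780 + 154/9 = 7174/9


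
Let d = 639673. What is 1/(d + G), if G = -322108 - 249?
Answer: 1/317316 ≈ 3.1514e-6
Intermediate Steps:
G = -322357
1/(d + G) = 1/(639673 - 322357) = 1/317316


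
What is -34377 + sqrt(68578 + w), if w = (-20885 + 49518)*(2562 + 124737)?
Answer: -34377 + sqrt(3645020845) ≈ 25997.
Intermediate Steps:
w = 3644952267 (w = 28633*127299 = 3644952267)
-34377 + sqrt(68578 + w) = -34377 + sqrt(68578 + 3644952267) = -34377 + sqrt(3645020845)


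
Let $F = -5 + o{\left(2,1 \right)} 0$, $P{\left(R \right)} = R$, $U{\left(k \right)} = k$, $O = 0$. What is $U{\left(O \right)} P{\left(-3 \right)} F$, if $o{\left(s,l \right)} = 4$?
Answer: $0$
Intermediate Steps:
$F = -5$ ($F = -5 + 4 \cdot 0 = -5 + 0 = -5$)
$U{\left(O \right)} P{\left(-3 \right)} F = 0 \left(-3\right) \left(-5\right) = 0 \left(-5\right) = 0$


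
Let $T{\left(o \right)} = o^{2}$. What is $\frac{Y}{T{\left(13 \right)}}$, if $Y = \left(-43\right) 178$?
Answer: $- \frac{7654}{169} \approx -45.29$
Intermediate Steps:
$Y = -7654$
$\frac{Y}{T{\left(13 \right)}} = - \frac{7654}{13^{2}} = - \frac{7654}{169}$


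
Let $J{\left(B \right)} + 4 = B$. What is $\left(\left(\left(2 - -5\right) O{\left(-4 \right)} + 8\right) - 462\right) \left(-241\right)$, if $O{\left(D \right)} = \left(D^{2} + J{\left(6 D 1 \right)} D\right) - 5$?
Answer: $-98087$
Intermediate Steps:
$J{\left(B \right)} = -4 + B$
$O{\left(D \right)} = -5 + D^{2} + D \left(-4 + 6 D\right)$ ($O{\left(D \right)} = \left(D^{2} + \left(-4 + 6 D 1\right) D\right) - 5 = \left(D^{2} + \left(-4 + 6 D\right) D\right) - 5 = \left(D^{2} + D \left(-4 + 6 D\right)\right) - 5 = -5 + D^{2} + D \left(-4 + 6 D\right)$)
$\left(\left(\left(2 - -5\right) O{\left(-4 \right)} + 8\right) - 462\right) \left(-241\right) = \left(\left(\left(2 - -5\right) \left(-5 - -16 + 7 \left(-4\right)^{2}\right) + 8\right) - 462\right) \left(-241\right) = \left(\left(\left(2 + 5\right) \left(-5 + 16 + 7 \cdot 16\right) + 8\right) - 462\right) \left(-241\right) = \left(\left(7 \left(-5 + 16 + 112\right) + 8\right) - 462\right) \left(-241\right) = \left(\left(7 \cdot 123 + 8\right) - 462\right) \left(-241\right) = \left(\left(861 + 8\right) - 462\right) \left(-241\right) = \left(869 - 462\right) \left(-241\right) = 407 \left(-241\right) = -98087$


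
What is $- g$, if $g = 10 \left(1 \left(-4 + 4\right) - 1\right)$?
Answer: $10$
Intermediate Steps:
$g = -10$ ($g = 10 \left(1 \cdot 0 - 1\right) = 10 \left(0 - 1\right) = 10 \left(-1\right) = -10$)
$- g = \left(-1\right) \left(-10\right) = 10$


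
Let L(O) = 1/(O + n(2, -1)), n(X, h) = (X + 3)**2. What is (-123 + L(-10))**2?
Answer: 3400336/225 ≈ 15113.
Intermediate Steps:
n(X, h) = (3 + X)**2
L(O) = 1/(25 + O) (L(O) = 1/(O + (3 + 2)**2) = 1/(O + 5**2) = 1/(O + 25) = 1/(25 + O))
(-123 + L(-10))**2 = (-123 + 1/(25 - 10))**2 = (-123 + 1/15)**2 = (-1844/15)**2 = 3400336/225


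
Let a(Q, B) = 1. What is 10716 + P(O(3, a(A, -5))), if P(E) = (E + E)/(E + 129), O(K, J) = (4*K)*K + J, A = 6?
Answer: 889465/83 ≈ 10716.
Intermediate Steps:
O(K, J) = J + 4*K**2 (O(K, J) = 4*K**2 + J = J + 4*K**2)
P(E) = 2*E/(129 + E) (P(E) = (2*E)/(129 + E) = 2*E/(129 + E))
10716 + P(O(3, a(A, -5))) = 10716 + 2*(1 + 4*3**2)/(129 + (1 + 4*3**2)) = 10716 + 2*(1 + 4*9)/(129 + (1 + 4*9)) = 10716 + 2*(1 + 36)/(129 + (1 + 36)) = 10716 + 2*37/(129 + 37) = 10716 + 2*37/166 = 10716 + 2*37*(1/166) = 10716 + 37/83 = 889465/83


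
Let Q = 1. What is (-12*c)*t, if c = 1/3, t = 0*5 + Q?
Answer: -4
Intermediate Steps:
t = 1 (t = 0*5 + 1 = 0 + 1 = 1)
c = 1/3 ≈ 0.33333
(-12*c)*t = -12*1/3*1 = -4*1 = -4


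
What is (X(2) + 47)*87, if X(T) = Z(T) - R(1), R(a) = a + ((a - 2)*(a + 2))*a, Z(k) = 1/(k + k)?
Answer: 17139/4 ≈ 4284.8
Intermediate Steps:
Z(k) = 1/(2*k)
R(a) = a + a*(-2 + a)*(2 + a) (R(a) = a + ((-2 + a)*(2 + a))*a = a + a*(-2 + a)*(2 + a))
X(T) = 2 + 1/(2*T) (X(T) = 1/(2*T) - (-3 + 1**2) = 1/(2*T) - (-3 + 1) = 1/(2*T) - (-2) = 1/(2*T) - 1*(-2) = 1/(2*T) + 2 = 2 + 1/(2*T))
(X(2) + 47)*87 = ((2 + (1/2)/2) + 47)*87 = ((2 + (1/2)*(1/2)) + 47)*87 = ((2 + 1/4) + 47)*87 = (9/4 + 47)*87 = (197/4)*87 = 17139/4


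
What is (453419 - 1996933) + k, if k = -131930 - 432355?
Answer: -2107799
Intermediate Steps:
k = -564285
(453419 - 1996933) + k = (453419 - 1996933) - 564285 = -1543514 - 564285 = -2107799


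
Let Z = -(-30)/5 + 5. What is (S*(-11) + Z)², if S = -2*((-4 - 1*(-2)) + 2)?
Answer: 121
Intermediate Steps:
Z = 11 (Z = -(-30)/5 + 5 = -6*(-1) + 5 = 6 + 5 = 11)
S = 0 (S = -2*((-4 + 2) + 2) = -2*(-2 + 2) = -2*0 = 0)
(S*(-11) + Z)² = (0*(-11) + 11)² = (0 + 11)² = 11² = 121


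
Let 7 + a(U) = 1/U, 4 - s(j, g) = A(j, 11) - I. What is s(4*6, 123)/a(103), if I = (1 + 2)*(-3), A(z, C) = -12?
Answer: -721/720 ≈ -1.0014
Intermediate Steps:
I = -9 (I = 3*(-3) = -9)
s(j, g) = 7 (s(j, g) = 4 - (-12 - 1*(-9)) = 4 - (-12 + 9) = 4 - 1*(-3) = 4 + 3 = 7)
a(U) = -7 + 1/U
s(4*6, 123)/a(103) = 7/(-7 + 1/103) = 7/(-720/103) = 7*(-103/720) = -721/720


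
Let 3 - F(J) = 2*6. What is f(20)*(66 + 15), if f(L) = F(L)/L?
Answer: -729/20 ≈ -36.450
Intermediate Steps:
F(J) = -9 (F(J) = 3 - 2*6 = 3 - 1*12 = 3 - 12 = -9)
f(L) = -9/L
f(20)*(66 + 15) = (-9/20)*(66 + 15) = -9*1/20*81 = -9/20*81 = -729/20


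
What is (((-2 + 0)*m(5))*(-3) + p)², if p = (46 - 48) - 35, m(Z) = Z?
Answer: 49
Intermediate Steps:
p = -37 (p = -2 - 35 = -37)
(((-2 + 0)*m(5))*(-3) + p)² = (((-2 + 0)*5)*(-3) - 37)² = (-2*5*(-3) - 37)² = (-10*(-3) - 37)² = (30 - 37)² = (-7)² = 49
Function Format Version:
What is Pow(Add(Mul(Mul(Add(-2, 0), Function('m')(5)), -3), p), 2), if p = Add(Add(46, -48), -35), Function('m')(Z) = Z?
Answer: 49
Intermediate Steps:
p = -37 (p = Add(-2, -35) = -37)
Pow(Add(Mul(Mul(Add(-2, 0), Function('m')(5)), -3), p), 2) = Pow(Add(Mul(Mul(Add(-2, 0), 5), -3), -37), 2) = Pow(Add(Mul(Mul(-2, 5), -3), -37), 2) = Pow(Add(Mul(-10, -3), -37), 2) = Pow(Add(30, -37), 2) = Pow(-7, 2) = 49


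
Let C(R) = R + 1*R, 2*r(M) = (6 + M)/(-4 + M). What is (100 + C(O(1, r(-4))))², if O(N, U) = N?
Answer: 10404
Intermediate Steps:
r(M) = (6 + M)/(2*(-4 + M)) (r(M) = ((6 + M)/(-4 + M))/2 = (6 + M)/(2*(-4 + M)))
C(R) = 2*R (C(R) = R + R = 2*R)
(100 + C(O(1, r(-4))))² = (100 + 2*1)² = (100 + 2)² = 102² = 10404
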